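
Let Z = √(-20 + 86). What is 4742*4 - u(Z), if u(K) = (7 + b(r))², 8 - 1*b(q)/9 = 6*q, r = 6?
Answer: -41057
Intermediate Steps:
Z = √66 ≈ 8.1240
b(q) = 72 - 54*q
u(K) = 60025 (u(K) = (7 + (72 - 54*6))² = (7 + (72 - 324))² = (7 - 252)² = (-245)² = 60025)
4742*4 - u(Z) = 4742*4 - 1*60025 = 18968 - 60025 = -41057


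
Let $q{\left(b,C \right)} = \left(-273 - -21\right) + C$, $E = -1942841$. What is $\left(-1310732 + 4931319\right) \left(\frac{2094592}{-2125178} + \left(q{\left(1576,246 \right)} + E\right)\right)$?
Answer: $- \frac{7474516842911211073}{1062589} \approx -7.0343 \cdot 10^{12}$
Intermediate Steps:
$q{\left(b,C \right)} = -252 + C$ ($q{\left(b,C \right)} = \left(-273 + 21\right) + C = -252 + C$)
$\left(-1310732 + 4931319\right) \left(\frac{2094592}{-2125178} + \left(q{\left(1576,246 \right)} + E\right)\right) = \left(-1310732 + 4931319\right) \left(\frac{2094592}{-2125178} + \left(\left(-252 + 246\right) - 1942841\right)\right) = 3620587 \left(2094592 \left(- \frac{1}{2125178}\right) - 1942847\right) = 3620587 \left(- \frac{1047296}{1062589} - 1942847\right) = 3620587 \left(- \frac{2064448898179}{1062589}\right) = - \frac{7474516842911211073}{1062589}$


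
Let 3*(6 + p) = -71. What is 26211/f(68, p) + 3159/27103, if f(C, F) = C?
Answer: 710611545/1843004 ≈ 385.57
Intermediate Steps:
p = -89/3 (p = -6 + (⅓)*(-71) = -6 - 71/3 = -89/3 ≈ -29.667)
26211/f(68, p) + 3159/27103 = 26211/68 + 3159/27103 = 710611545/1843004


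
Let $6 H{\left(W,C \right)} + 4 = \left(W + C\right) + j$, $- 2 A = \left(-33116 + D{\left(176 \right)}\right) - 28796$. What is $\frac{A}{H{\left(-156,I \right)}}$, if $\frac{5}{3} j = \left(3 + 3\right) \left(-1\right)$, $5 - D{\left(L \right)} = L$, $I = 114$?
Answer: $- \frac{931245}{248} \approx -3755.0$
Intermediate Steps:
$D{\left(L \right)} = 5 - L$
$j = - \frac{18}{5}$ ($j = \frac{3 \left(3 + 3\right) \left(-1\right)}{5} = \frac{3 \cdot 6 \left(-1\right)}{5} = \frac{3}{5} \left(-6\right) = - \frac{18}{5} \approx -3.6$)
$A = \frac{62083}{2}$ ($A = - \frac{\left(-33116 + \left(5 - 176\right)\right) - 28796}{2} = - \frac{\left(-33116 - 171\right) - 28796}{2} = - \frac{-33287 - 28796}{2} = \left(- \frac{1}{2}\right) \left(-62083\right) = \frac{62083}{2} \approx 31042.0$)
$H{\left(W,C \right)} = - \frac{19}{15} + \frac{C}{6} + \frac{W}{6}$ ($H{\left(W,C \right)} = - \frac{2}{3} + \frac{\left(W + C\right) - \frac{18}{5}}{6} = - \frac{2}{3} + \frac{\left(C + W\right) - \frac{18}{5}}{6} = - \frac{2}{3} + \frac{- \frac{18}{5} + C + W}{6} = - \frac{2}{3} + \left(- \frac{3}{5} + \frac{C}{6} + \frac{W}{6}\right) = - \frac{19}{15} + \frac{C}{6} + \frac{W}{6}$)
$\frac{A}{H{\left(-156,I \right)}} = \frac{62083}{2 \left(- \frac{19}{15} + \frac{1}{6} \cdot 114 + \frac{1}{6} \left(-156\right)\right)} = \frac{62083}{2 \left(- \frac{19}{15} + 19 - 26\right)} = \frac{62083}{2 \left(- \frac{124}{15}\right)} = \frac{62083}{2} \left(- \frac{15}{124}\right) = - \frac{931245}{248}$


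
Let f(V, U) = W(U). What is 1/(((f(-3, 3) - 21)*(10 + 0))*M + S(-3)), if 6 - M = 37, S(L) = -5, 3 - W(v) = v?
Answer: 1/6505 ≈ 0.00015373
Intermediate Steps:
W(v) = 3 - v
M = -31 (M = 6 - 1*37 = 6 - 37 = -31)
f(V, U) = 3 - U
1/(((f(-3, 3) - 21)*(10 + 0))*M + S(-3)) = 1/((((3 - 1*3) - 21)*(10 + 0))*(-31) - 5) = 1/((((3 - 3) - 21)*10)*(-31) - 5) = 1/(((0 - 21)*10)*(-31) - 5) = 1/(-21*10*(-31) - 5) = 1/(-210*(-31) - 5) = 1/(6510 - 5) = 1/6505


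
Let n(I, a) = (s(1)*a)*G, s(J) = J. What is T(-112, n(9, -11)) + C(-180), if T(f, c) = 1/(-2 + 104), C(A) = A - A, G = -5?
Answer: 1/102 ≈ 0.0098039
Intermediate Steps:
C(A) = 0
n(I, a) = -5*a (n(I, a) = (1*a)*(-5) = a*(-5) = -5*a)
T(f, c) = 1/102
T(-112, n(9, -11)) + C(-180) = 1/102 + 0 = 1/102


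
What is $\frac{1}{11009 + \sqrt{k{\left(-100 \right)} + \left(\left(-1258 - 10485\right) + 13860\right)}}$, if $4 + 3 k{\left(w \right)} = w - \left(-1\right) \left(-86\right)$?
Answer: $\frac{327}{3599882} - \frac{\sqrt{18483}}{363588082} \approx 9.0462 \cdot 10^{-5}$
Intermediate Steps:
$k{\left(w \right)} = -30 + \frac{w}{3}$ ($k{\left(w \right)} = - \frac{4}{3} + \frac{w - \left(-1\right) \left(-86\right)}{3} = - \frac{4}{3} + \frac{w - 86}{3} = - \frac{4}{3} + \frac{-86 + w}{3} = - \frac{4}{3} + \left(- \frac{86}{3} + \frac{w}{3}\right) = -30 + \frac{w}{3}$)
$\frac{1}{11009 + \sqrt{k{\left(-100 \right)} + \left(\left(-1258 - 10485\right) + 13860\right)}} = \frac{1}{11009 + \sqrt{\left(-30 + \frac{1}{3} \left(-100\right)\right) + \left(\left(-1258 - 10485\right) + 13860\right)}} = \frac{1}{11009 + \sqrt{\left(-30 - \frac{100}{3}\right) + \left(-11743 + 13860\right)}} = \frac{1}{11009 + \sqrt{- \frac{190}{3} + 2117}} = \frac{1}{11009 + \sqrt{\frac{6161}{3}}} = \frac{1}{11009 + \frac{\sqrt{18483}}{3}}$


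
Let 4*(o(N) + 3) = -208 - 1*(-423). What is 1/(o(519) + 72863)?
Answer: 4/291655 ≈ 1.3715e-5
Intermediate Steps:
o(N) = 203/4 (o(N) = -3 + (-208 - 1*(-423))/4 = -3 + (-208 + 423)/4 = -3 + (1/4)*215 = -3 + 215/4 = 203/4)
1/(o(519) + 72863) = 1/(203/4 + 72863) = 1/(291655/4) = 4/291655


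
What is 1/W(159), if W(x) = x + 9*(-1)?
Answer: 1/150 ≈ 0.0066667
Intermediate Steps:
W(x) = -9 + x (W(x) = x - 9 = -9 + x)
1/W(159) = 1/(-9 + 159) = 1/150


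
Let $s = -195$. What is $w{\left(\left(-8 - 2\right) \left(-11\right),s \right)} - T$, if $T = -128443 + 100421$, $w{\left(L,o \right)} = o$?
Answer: $27827$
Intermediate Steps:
$T = -28022$
$w{\left(\left(-8 - 2\right) \left(-11\right),s \right)} - T = -195 - -28022 = -195 + 28022 = 27827$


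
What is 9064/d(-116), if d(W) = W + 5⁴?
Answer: 9064/509 ≈ 17.807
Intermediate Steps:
d(W) = 625 + W (d(W) = W + 625 = 625 + W)
9064/d(-116) = 9064/(625 - 116) = 9064/509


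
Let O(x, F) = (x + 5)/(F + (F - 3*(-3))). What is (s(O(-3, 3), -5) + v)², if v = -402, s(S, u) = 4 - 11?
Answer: 167281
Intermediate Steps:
O(x, F) = (5 + x)/(9 + 2*F) (O(x, F) = (5 + x)/(F + (F + 9)) = (5 + x)/(F + (9 + F)) = (5 + x)/(9 + 2*F))
s(S, u) = -7
(s(O(-3, 3), -5) + v)² = (-7 - 402)² = (-409)² = 167281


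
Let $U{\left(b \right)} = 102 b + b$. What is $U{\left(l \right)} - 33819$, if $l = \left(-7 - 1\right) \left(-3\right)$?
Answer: $-31347$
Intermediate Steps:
$l = 24$ ($l = \left(-8\right) \left(-3\right) = 24$)
$U{\left(b \right)} = 103 b$
$U{\left(l \right)} - 33819 = 103 \cdot 24 - 33819 = 2472 - 33819 = -31347$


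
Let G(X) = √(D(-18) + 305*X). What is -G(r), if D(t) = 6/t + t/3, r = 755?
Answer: -√2072418/3 ≈ -479.86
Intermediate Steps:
D(t) = 6/t + t/3 (D(t) = 6/t + t*(⅓) = 6/t + t/3)
G(X) = √(-19/3 + 305*X) (G(X) = √((6/(-18) + (⅓)*(-18)) + 305*X) = √((6*(-1/18) - 6) + 305*X) = √((-⅓ - 6) + 305*X) = √(-19/3 + 305*X))
-G(r) = -√(-57 + 2745*755)/3 = -√(-57 + 2072475)/3 = -√2072418/3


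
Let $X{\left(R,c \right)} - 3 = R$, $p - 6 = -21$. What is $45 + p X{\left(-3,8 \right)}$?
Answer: $45$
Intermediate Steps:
$p = -15$ ($p = 6 - 21 = -15$)
$X{\left(R,c \right)} = 3 + R$
$45 + p X{\left(-3,8 \right)} = 45 - 15 \left(3 - 3\right) = 45 - 0 = 45 + 0 = 45$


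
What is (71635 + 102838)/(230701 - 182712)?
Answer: 174473/47989 ≈ 3.6357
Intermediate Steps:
(71635 + 102838)/(230701 - 182712) = 174473/47989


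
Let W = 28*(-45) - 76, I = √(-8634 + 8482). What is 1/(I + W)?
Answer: -167/223131 - I*√38/892524 ≈ -0.00074844 - 6.9067e-6*I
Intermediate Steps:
I = 2*I*√38 (I = √(-152) = 2*I*√38 ≈ 12.329*I)
W = -1336 (W = -1260 - 76 = -1336)
1/(I + W) = 1/(2*I*√38 - 1336) = 1/(-1336 + 2*I*√38)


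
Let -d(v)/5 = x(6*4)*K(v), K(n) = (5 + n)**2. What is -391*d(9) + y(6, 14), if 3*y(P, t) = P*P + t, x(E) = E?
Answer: 27589010/3 ≈ 9.1963e+6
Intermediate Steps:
y(P, t) = t/3 + P**2/3 (y(P, t) = (P*P + t)/3 = (P**2 + t)/3 = (t + P**2)/3 = t/3 + P**2/3)
d(v) = -120*(5 + v)**2 (d(v) = -5*6*4*(5 + v)**2 = -120*(5 + v)**2)
-391*d(9) + y(6, 14) = -(-46920)*(5 + 9)**2 + ((1/3)*14 + (1/3)*6**2) = -(-46920)*14**2 + (14/3 + (1/3)*36) = -(-46920)*196 + (14/3 + 12) = -391*(-23520) + 50/3 = 9196320 + 50/3 = 27589010/3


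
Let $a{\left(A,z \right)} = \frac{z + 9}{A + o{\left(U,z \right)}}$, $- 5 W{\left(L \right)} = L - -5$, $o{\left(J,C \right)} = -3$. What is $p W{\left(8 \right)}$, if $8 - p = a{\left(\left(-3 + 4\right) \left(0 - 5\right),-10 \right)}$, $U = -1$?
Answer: $- \frac{819}{40} \approx -20.475$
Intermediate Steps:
$W{\left(L \right)} = -1 - \frac{L}{5}$ ($W{\left(L \right)} = - \frac{L - -5}{5} = - \frac{L + 5}{5} = - \frac{5 + L}{5} = -1 - \frac{L}{5}$)
$a{\left(A,z \right)} = \frac{9 + z}{-3 + A}$ ($a{\left(A,z \right)} = \frac{z + 9}{A - 3} = \frac{9 + z}{-3 + A}$)
$p = \frac{63}{8}$ ($p = 8 - \frac{9 - 10}{-3 + \left(-3 + 4\right) \left(0 - 5\right)} = 8 - \frac{1}{-3 + 1 \left(-5\right)} \left(-1\right) = 8 - \frac{1}{-3 - 5} \left(-1\right) = 8 - \frac{1}{-8} \left(-1\right) = 8 - \left(- \frac{1}{8}\right) \left(-1\right) = 8 - \frac{1}{8} = \frac{63}{8} \approx 7.875$)
$p W{\left(8 \right)} = \frac{63 \left(-1 - \frac{8}{5}\right)}{8} = \frac{63}{8} \left(- \frac{13}{5}\right) = - \frac{819}{40}$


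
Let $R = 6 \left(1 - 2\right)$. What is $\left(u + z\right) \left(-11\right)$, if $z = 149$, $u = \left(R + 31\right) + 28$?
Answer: $-2222$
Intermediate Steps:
$R = -6$ ($R = 6 \left(-1\right) = -6$)
$u = 53$ ($u = \left(-6 + 31\right) + 28 = 25 + 28 = 53$)
$\left(u + z\right) \left(-11\right) = \left(53 + 149\right) \left(-11\right) = 202 \left(-11\right) = -2222$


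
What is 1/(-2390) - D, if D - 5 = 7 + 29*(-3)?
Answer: 179249/2390 ≈ 75.000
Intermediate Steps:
D = -75 (D = 5 + (7 + 29*(-3)) = 5 + (7 - 87) = 5 - 80 = -75)
1/(-2390) - D = 1/(-2390) - 1*(-75) = -1/2390 + 75 = 179249/2390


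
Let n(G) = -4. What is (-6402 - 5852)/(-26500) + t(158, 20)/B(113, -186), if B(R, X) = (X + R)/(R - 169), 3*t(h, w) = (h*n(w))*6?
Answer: -937440729/967250 ≈ -969.18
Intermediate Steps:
t(h, w) = -8*h (t(h, w) = ((h*(-4))*6)/3 = (-4*h*6)/3 = (-24*h)/3 = -8*h)
B(R, X) = (R + X)/(-169 + R)
(-6402 - 5852)/(-26500) + t(158, 20)/B(113, -186) = (-6402 - 5852)/(-26500) + (-8*158)/(((113 - 186)/(-169 + 113))) = -12254*(-1/26500) - 1264/(-73/(-56)) = 6127/13250 - 1264/((-1/56*(-73))) = 6127/13250 - 1264/73/56 = 6127/13250 - 1264*56/73 = 6127/13250 - 70784/73 = -937440729/967250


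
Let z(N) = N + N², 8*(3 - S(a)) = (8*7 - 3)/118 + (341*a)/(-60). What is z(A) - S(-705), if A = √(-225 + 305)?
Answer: 1091075/1888 + 4*√5 ≈ 586.84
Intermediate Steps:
A = 4*√5 (A = √80 = 4*√5 ≈ 8.9443)
S(a) = 2779/944 + 341*a/480 (S(a) = 3 - ((8*7 - 3)/118 + (341*a)/(-60))/8 = 3 - ((56 - 3)*(1/118) + (341*a)*(-1/60))/8 = 3 - (53*(1/118) - 341*a/60)/8 = 3 - (53/118 - 341*a/60)/8 = 3 + (-53/944 + 341*a/480) = 2779/944 + 341*a/480)
z(A) - S(-705) = (4*√5)*(1 + 4*√5) - (2779/944 + (341/480)*(-705)) = 4*√5*(1 + 4*√5) - (2779/944 - 16027/32) = 4*√5*(1 + 4*√5) - 1*(-940035/1888) = 4*√5*(1 + 4*√5) + 940035/1888 = 940035/1888 + 4*√5*(1 + 4*√5)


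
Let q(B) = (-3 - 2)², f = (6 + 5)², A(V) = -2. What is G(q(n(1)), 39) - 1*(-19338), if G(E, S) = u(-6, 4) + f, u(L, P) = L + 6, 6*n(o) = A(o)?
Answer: 19459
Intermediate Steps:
n(o) = -⅓ (n(o) = (⅙)*(-2) = -⅓)
f = 121 (f = 11² = 121)
u(L, P) = 6 + L
q(B) = 25 (q(B) = (-5)² = 25)
G(E, S) = 121 (G(E, S) = (6 - 6) + 121 = 0 + 121 = 121)
G(q(n(1)), 39) - 1*(-19338) = 121 - 1*(-19338) = 121 + 19338 = 19459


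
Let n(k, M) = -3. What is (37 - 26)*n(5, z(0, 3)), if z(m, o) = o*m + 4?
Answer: -33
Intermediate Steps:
z(m, o) = 4 + m*o (z(m, o) = m*o + 4 = 4 + m*o)
(37 - 26)*n(5, z(0, 3)) = (37 - 26)*(-3) = 11*(-3) = -33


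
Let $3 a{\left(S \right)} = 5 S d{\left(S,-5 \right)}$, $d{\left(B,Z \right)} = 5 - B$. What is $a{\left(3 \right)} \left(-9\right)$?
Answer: $-90$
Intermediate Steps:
$a{\left(S \right)} = \frac{5 S \left(5 - S\right)}{3}$
$a{\left(3 \right)} \left(-9\right) = \frac{5}{3} \cdot 3 \left(5 - 3\right) \left(-9\right) = \frac{5}{3} \cdot 3 \cdot 2 \left(-9\right) = 10 \left(-9\right) = -90$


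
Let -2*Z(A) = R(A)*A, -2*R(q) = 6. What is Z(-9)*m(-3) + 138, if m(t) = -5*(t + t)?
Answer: -267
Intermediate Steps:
R(q) = -3 (R(q) = -½*6 = -3)
m(t) = -10*t
Z(A) = 3*A/2 (Z(A) = -(-3)*A/2 = 3*A/2)
Z(-9)*m(-3) + 138 = ((3/2)*(-9))*(-10*(-3)) + 138 = -27/2*30 + 138 = -405 + 138 = -267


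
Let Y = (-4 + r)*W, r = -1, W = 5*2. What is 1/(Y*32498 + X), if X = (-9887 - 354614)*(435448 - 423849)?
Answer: -1/4229471999 ≈ -2.3644e-10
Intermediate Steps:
X = -4227847099 (X = -364501*11599 = -4227847099)
W = 10
Y = -50 (Y = (-4 - 1)*10 = -5*10 = -50)
1/(Y*32498 + X) = 1/(-50*32498 - 4227847099) = 1/(-1624900 - 4227847099) = 1/(-4229471999) = -1/4229471999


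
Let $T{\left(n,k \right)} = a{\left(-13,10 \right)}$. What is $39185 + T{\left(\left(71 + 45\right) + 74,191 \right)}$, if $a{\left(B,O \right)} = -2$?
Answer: $39183$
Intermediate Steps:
$T{\left(n,k \right)} = -2$
$39185 + T{\left(\left(71 + 45\right) + 74,191 \right)} = 39185 - 2 = 39183$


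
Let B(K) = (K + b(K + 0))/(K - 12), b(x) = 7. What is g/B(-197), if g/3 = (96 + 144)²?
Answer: 190080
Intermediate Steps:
g = 172800 (g = 3*(96 + 144)² = 3*240² = 3*57600 = 172800)
B(K) = (7 + K)/(-12 + K) (B(K) = (K + 7)/(K - 12) = (7 + K)/(-12 + K))
g/B(-197) = 172800/(((7 - 197)/(-12 - 197))) = 172800/((-190/(-209))) = 172800/((-1/209*(-190))) = 172800/(10/11) = 172800*(11/10) = 190080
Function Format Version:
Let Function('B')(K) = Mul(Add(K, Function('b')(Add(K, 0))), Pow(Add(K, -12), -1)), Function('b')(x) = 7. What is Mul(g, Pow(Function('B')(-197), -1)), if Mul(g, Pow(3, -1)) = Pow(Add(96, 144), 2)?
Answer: 190080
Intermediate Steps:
g = 172800 (g = Mul(3, Pow(Add(96, 144), 2)) = Mul(3, Pow(240, 2)) = Mul(3, 57600) = 172800)
Function('B')(K) = Mul(Pow(Add(-12, K), -1), Add(7, K)) (Function('B')(K) = Mul(Add(K, 7), Pow(Add(K, -12), -1)) = Mul(Add(7, K), Pow(Add(-12, K), -1)) = Mul(Pow(Add(-12, K), -1), Add(7, K)))
Mul(g, Pow(Function('B')(-197), -1)) = Mul(172800, Pow(Mul(Pow(Add(-12, -197), -1), Add(7, -197)), -1)) = Mul(172800, Pow(Mul(Pow(-209, -1), -190), -1)) = Mul(172800, Pow(Mul(Rational(-1, 209), -190), -1)) = Mul(172800, Pow(Rational(10, 11), -1)) = Mul(172800, Rational(11, 10)) = 190080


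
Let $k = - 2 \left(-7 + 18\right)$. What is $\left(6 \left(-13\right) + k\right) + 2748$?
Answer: $2648$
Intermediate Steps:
$k = -22$ ($k = \left(-2\right) 11 = -22$)
$\left(6 \left(-13\right) + k\right) + 2748 = \left(6 \left(-13\right) - 22\right) + 2748 = \left(-78 - 22\right) + 2748 = -100 + 2748 = 2648$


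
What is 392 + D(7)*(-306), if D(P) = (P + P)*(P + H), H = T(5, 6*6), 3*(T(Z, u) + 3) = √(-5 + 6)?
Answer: -18172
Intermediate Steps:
T(Z, u) = -8/3 (T(Z, u) = -3 + √(-5 + 6)/3 = -3 + √1/3 = -3 + (⅓)*1 = -3 + ⅓ = -8/3)
H = -8/3 ≈ -2.6667
D(P) = 2*P*(-8/3 + P) (D(P) = (P + P)*(P - 8/3) = (2*P)*(-8/3 + P) = 2*P*(-8/3 + P))
392 + D(7)*(-306) = 392 + ((⅔)*7*(-8 + 3*7))*(-306) = 392 + ((⅔)*7*(-8 + 21))*(-306) = 392 + ((⅔)*7*13)*(-306) = 392 + (182/3)*(-306) = 392 - 18564 = -18172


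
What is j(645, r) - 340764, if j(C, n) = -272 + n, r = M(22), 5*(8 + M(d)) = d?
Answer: -1705198/5 ≈ -3.4104e+5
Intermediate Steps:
M(d) = -8 + d/5
r = -18/5 (r = -8 + (⅕)*22 = -8 + 22/5 = -18/5 ≈ -3.6000)
j(645, r) - 340764 = (-272 - 18/5) - 340764 = -1378/5 - 340764 = -1705198/5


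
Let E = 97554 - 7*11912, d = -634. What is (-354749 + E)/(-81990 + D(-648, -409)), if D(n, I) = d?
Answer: 340579/82624 ≈ 4.1220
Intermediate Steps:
D(n, I) = -634
E = 14170 (E = 97554 - 1*83384 = 97554 - 83384 = 14170)
(-354749 + E)/(-81990 + D(-648, -409)) = (-354749 + 14170)/(-81990 - 634) = -340579/(-82624) = -340579*(-1/82624) = 340579/82624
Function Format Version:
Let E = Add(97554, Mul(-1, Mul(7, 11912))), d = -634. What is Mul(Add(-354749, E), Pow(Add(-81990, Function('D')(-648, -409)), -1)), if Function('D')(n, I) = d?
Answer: Rational(340579, 82624) ≈ 4.1220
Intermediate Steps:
Function('D')(n, I) = -634
E = 14170 (E = Add(97554, Mul(-1, 83384)) = Add(97554, -83384) = 14170)
Mul(Add(-354749, E), Pow(Add(-81990, Function('D')(-648, -409)), -1)) = Mul(Add(-354749, 14170), Pow(Add(-81990, -634), -1)) = Mul(-340579, Pow(-82624, -1)) = Mul(-340579, Rational(-1, 82624)) = Rational(340579, 82624)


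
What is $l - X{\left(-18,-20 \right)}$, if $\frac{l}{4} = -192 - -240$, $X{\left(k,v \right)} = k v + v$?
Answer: $-148$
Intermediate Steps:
$X{\left(k,v \right)} = v + k v$
$l = 192$ ($l = 4 \left(-192 - -240\right) = 4 \left(-192 + 240\right) = 4 \cdot 48 = 192$)
$l - X{\left(-18,-20 \right)} = 192 - - 20 \left(1 - 18\right) = 192 - \left(-20\right) \left(-17\right) = 192 - 340 = -148$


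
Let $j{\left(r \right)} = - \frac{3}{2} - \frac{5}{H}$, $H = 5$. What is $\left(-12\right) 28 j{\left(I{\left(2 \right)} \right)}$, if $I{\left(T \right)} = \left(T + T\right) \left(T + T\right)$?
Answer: $840$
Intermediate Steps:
$I{\left(T \right)} = 4 T^{2}$ ($I{\left(T \right)} = 2 T 2 T = 4 T^{2}$)
$j{\left(r \right)} = - \frac{5}{2}$ ($j{\left(r \right)} = - \frac{3}{2} - \frac{5}{5} = \left(-3\right) \frac{1}{2} - 1 = - \frac{3}{2} - 1 = - \frac{5}{2}$)
$\left(-12\right) 28 j{\left(I{\left(2 \right)} \right)} = \left(-12\right) 28 \left(- \frac{5}{2}\right) = \left(-336\right) \left(- \frac{5}{2}\right) = 840$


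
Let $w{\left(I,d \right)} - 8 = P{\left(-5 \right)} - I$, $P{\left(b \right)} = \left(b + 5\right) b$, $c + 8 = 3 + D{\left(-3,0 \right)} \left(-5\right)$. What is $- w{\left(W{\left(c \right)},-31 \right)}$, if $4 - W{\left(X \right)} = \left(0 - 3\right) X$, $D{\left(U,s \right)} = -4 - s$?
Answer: $41$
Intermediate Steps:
$c = 15$ ($c = -8 + \left(3 + \left(-4 - 0\right) \left(-5\right)\right) = -8 + \left(3 + \left(-4 + 0\right) \left(-5\right)\right) = -8 + \left(3 - -20\right) = -8 + \left(3 + 20\right) = -8 + 23 = 15$)
$W{\left(X \right)} = 4 + 3 X$ ($W{\left(X \right)} = 4 - \left(0 - 3\right) X = 4 - - 3 X = 4 + 3 X$)
$P{\left(b \right)} = b \left(5 + b\right)$ ($P{\left(b \right)} = \left(5 + b\right) b = b \left(5 + b\right)$)
$w{\left(I,d \right)} = 8 - I$ ($w{\left(I,d \right)} = 8 - \left(I + 5 \left(5 - 5\right)\right) = 8 - I$)
$- w{\left(W{\left(c \right)},-31 \right)} = - (8 - \left(4 + 3 \cdot 15\right)) = - (8 - \left(4 + 45\right)) = - (8 - 49) = \left(-1\right) \left(-41\right) = 41$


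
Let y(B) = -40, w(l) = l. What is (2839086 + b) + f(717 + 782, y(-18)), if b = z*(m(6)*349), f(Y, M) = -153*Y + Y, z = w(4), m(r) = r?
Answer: 2619614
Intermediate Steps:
z = 4
f(Y, M) = -152*Y
b = 8376 (b = 4*(6*349) = 4*2094 = 8376)
(2839086 + b) + f(717 + 782, y(-18)) = (2839086 + 8376) - 152*(717 + 782) = 2847462 - 152*1499 = 2847462 - 227848 = 2619614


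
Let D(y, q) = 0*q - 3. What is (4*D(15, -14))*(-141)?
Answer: 1692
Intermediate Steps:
D(y, q) = -3 (D(y, q) = 0 - 3 = -3)
(4*D(15, -14))*(-141) = (4*(-3))*(-141) = -12*(-141) = 1692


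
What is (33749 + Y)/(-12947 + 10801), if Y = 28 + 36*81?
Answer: -36693/2146 ≈ -17.098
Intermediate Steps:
Y = 2944 (Y = 28 + 2916 = 2944)
(33749 + Y)/(-12947 + 10801) = (33749 + 2944)/(-12947 + 10801) = 36693/(-2146) = 36693*(-1/2146) = -36693/2146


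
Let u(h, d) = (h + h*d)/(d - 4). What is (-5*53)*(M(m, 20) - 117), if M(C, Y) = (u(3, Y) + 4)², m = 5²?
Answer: 3663095/256 ≈ 14309.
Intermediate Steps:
m = 25
u(h, d) = (h + d*h)/(-4 + d)
M(C, Y) = (4 + 3*(1 + Y)/(-4 + Y))² (M(C, Y) = (3*(1 + Y)/(-4 + Y) + 4)² = (4 + 3*(1 + Y)/(-4 + Y))²)
(-5*53)*(M(m, 20) - 117) = (-5*53)*((-13 + 7*20)²/(-4 + 20)² - 117) = -265*((-13 + 140)²/16² - 117) = -265*(127²*(1/256) - 117) = -265*(16129*(1/256) - 117) = -265*(16129/256 - 117) = -265*(-13823/256) = 3663095/256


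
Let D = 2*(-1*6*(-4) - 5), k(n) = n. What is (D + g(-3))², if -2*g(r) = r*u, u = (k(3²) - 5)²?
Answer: 3844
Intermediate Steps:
u = 16 (u = (3² - 5)² = (9 - 5)² = 4² = 16)
D = 38 (D = 2*(-6*(-4) - 5) = 2*(24 - 5) = 2*19 = 38)
g(r) = -8*r (g(r) = -r*16/2 = -8*r)
(D + g(-3))² = (38 - 8*(-3))² = (38 + 24)² = 62² = 3844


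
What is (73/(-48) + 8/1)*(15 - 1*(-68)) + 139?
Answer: 32485/48 ≈ 676.77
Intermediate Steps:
(73/(-48) + 8/1)*(15 - 1*(-68)) + 139 = (73*(-1/48) + 8*1)*(15 + 68) + 139 = (-73/48 + 8)*83 + 139 = (311/48)*83 + 139 = 25813/48 + 139 = 32485/48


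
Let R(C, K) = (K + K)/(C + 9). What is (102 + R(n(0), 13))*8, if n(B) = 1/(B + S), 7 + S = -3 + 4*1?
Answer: 44496/53 ≈ 839.55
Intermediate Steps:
S = -6 (S = -7 + (-3 + 4*1) = -7 + (-3 + 4) = -7 + 1 = -6)
n(B) = 1/(-6 + B) (n(B) = 1/(B - 6) = 1/(-6 + B))
R(C, K) = 2*K/(9 + C) (R(C, K) = (2*K)/(9 + C) = 2*K/(9 + C))
(102 + R(n(0), 13))*8 = (102 + 2*13/(9 + 1/(-6 + 0)))*8 = (102 + 2*13/(9 + 1/(-6)))*8 = (102 + 2*13/(9 - ⅙))*8 = (102 + 2*13/(53/6))*8 = (102 + 2*13*(6/53))*8 = (102 + 156/53)*8 = (5562/53)*8 = 44496/53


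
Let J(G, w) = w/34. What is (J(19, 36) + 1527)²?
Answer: 674804529/289 ≈ 2.3350e+6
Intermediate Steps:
J(G, w) = w/34 (J(G, w) = w*(1/34) = w/34)
(J(19, 36) + 1527)² = ((1/34)*36 + 1527)² = (18/17 + 1527)² = (25977/17)² = 674804529/289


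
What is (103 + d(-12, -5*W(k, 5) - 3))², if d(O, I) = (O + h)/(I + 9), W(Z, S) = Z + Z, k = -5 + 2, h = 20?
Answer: 863041/81 ≈ 10655.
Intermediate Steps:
k = -3
W(Z, S) = 2*Z
d(O, I) = (20 + O)/(9 + I) (d(O, I) = (O + 20)/(I + 9) = (20 + O)/(9 + I))
(103 + d(-12, -5*W(k, 5) - 3))² = (103 + (20 - 12)/(9 + (-10*(-3) - 3)))² = (103 + 8/(9 + (-5*(-6) - 3)))² = (103 + 8/(9 + (30 - 3)))² = (103 + 8/(9 + 27))² = (103 + 8/36)² = (103 + (1/36)*8)² = (103 + 2/9)² = (929/9)² = 863041/81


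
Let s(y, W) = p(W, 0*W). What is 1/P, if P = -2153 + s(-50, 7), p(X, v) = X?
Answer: -1/2146 ≈ -0.00046598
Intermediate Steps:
s(y, W) = W
P = -2146 (P = -2153 + 7 = -2146)
1/P = 1/(-2146) = -1/2146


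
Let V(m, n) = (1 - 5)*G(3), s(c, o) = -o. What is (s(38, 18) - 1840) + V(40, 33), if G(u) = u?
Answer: -1870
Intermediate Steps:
V(m, n) = -12 (V(m, n) = (1 - 5)*3 = -4*3 = -12)
(s(38, 18) - 1840) + V(40, 33) = (-1*18 - 1840) - 12 = (-18 - 1840) - 12 = -1858 - 12 = -1870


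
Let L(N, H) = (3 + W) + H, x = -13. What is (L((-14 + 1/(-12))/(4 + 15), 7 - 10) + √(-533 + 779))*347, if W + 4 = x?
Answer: -5899 + 347*√246 ≈ -456.52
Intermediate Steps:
W = -17 (W = -4 - 13 = -17)
L(N, H) = -14 + H (L(N, H) = (3 - 17) + H = -14 + H)
(L((-14 + 1/(-12))/(4 + 15), 7 - 10) + √(-533 + 779))*347 = ((-14 + (7 - 10)) + √(-533 + 779))*347 = ((-14 - 3) + √246)*347 = (-17 + √246)*347 = -5899 + 347*√246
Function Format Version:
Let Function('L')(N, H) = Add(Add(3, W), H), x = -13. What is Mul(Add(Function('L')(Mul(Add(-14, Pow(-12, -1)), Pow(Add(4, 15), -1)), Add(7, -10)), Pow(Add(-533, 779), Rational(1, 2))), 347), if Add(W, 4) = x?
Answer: Add(-5899, Mul(347, Pow(246, Rational(1, 2)))) ≈ -456.52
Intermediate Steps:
W = -17 (W = Add(-4, -13) = -17)
Function('L')(N, H) = Add(-14, H) (Function('L')(N, H) = Add(Add(3, -17), H) = Add(-14, H))
Mul(Add(Function('L')(Mul(Add(-14, Pow(-12, -1)), Pow(Add(4, 15), -1)), Add(7, -10)), Pow(Add(-533, 779), Rational(1, 2))), 347) = Mul(Add(Add(-14, Add(7, -10)), Pow(Add(-533, 779), Rational(1, 2))), 347) = Mul(Add(Add(-14, -3), Pow(246, Rational(1, 2))), 347) = Mul(Add(-17, Pow(246, Rational(1, 2))), 347) = Add(-5899, Mul(347, Pow(246, Rational(1, 2))))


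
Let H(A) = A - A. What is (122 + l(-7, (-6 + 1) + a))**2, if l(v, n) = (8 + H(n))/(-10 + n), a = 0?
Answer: 3319684/225 ≈ 14754.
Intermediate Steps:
H(A) = 0
l(v, n) = 8/(-10 + n) (l(v, n) = (8 + 0)/(-10 + n) = 8/(-10 + n))
(122 + l(-7, (-6 + 1) + a))**2 = (122 + 8/(-10 + ((-6 + 1) + 0)))**2 = (122 + 8/(-10 + (-5 + 0)))**2 = (122 + 8/(-10 - 5))**2 = (122 + 8/(-15))**2 = (122 + 8*(-1/15))**2 = (122 - 8/15)**2 = (1822/15)**2 = 3319684/225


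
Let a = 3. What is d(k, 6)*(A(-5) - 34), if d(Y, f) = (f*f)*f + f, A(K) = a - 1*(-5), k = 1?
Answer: -5772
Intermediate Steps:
A(K) = 8 (A(K) = 3 - 1*(-5) = 3 + 5 = 8)
d(Y, f) = f + f³ (d(Y, f) = f²*f + f = f³ + f = f + f³)
d(k, 6)*(A(-5) - 34) = (6 + 6³)*(8 - 34) = (6 + 216)*(-26) = 222*(-26) = -5772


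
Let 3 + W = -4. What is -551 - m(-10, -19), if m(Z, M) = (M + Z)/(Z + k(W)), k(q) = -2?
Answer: -6641/12 ≈ -553.42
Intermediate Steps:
W = -7 (W = -3 - 4 = -7)
m(Z, M) = (M + Z)/(-2 + Z) (m(Z, M) = (M + Z)/(Z - 2) = (M + Z)/(-2 + Z))
-551 - m(-10, -19) = -551 - (-19 - 10)/(-2 - 10) = -551 - (-29)/(-12) = -551 - (-1)*(-29)/12 = -551 - 1*29/12 = -551 - 29/12 = -6641/12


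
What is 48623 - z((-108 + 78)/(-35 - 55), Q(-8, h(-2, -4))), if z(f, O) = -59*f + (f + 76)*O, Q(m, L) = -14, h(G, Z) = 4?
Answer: 149134/3 ≈ 49711.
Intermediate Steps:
z(f, O) = -59*f + O*(76 + f) (z(f, O) = -59*f + (76 + f)*O = -59*f + O*(76 + f))
48623 - z((-108 + 78)/(-35 - 55), Q(-8, h(-2, -4))) = 48623 - (-59*(-108 + 78)/(-35 - 55) + 76*(-14) - 14*(-108 + 78)/(-35 - 55)) = 48623 - (-(-1770)/(-90) - 1064 - (-420)/(-90)) = 48623 - (-(-1770)*(-1)/90 - 1064 - (-420)*(-1)/90) = 48623 - (-59*1/3 - 1064 - 14*1/3) = 48623 - (-59/3 - 1064 - 14/3) = 48623 - 1*(-3265/3) = 48623 + 3265/3 = 149134/3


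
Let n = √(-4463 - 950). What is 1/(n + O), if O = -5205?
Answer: -5205/27097438 - I*√5413/27097438 ≈ -0.00019208 - 2.7151e-6*I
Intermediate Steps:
n = I*√5413 (n = √(-5413) = I*√5413 ≈ 73.573*I)
1/(n + O) = 1/(I*√5413 - 5205) = 1/(-5205 + I*√5413)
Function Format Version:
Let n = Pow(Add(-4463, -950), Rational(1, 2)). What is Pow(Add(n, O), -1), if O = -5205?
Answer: Add(Rational(-5205, 27097438), Mul(Rational(-1, 27097438), I, Pow(5413, Rational(1, 2)))) ≈ Add(-0.00019208, Mul(-2.7151e-6, I))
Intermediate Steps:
n = Mul(I, Pow(5413, Rational(1, 2))) (n = Pow(-5413, Rational(1, 2)) = Mul(I, Pow(5413, Rational(1, 2))) ≈ Mul(73.573, I))
Pow(Add(n, O), -1) = Pow(Add(Mul(I, Pow(5413, Rational(1, 2))), -5205), -1) = Pow(Add(-5205, Mul(I, Pow(5413, Rational(1, 2)))), -1)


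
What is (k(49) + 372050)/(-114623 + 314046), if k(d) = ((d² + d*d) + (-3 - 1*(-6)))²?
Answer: 23460075/199423 ≈ 117.64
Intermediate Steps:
k(d) = (3 + 2*d²)² (k(d) = ((d² + d²) + (-3 + 6))² = (2*d² + 3)² = (3 + 2*d²)²)
(k(49) + 372050)/(-114623 + 314046) = ((3 + 2*49²)² + 372050)/(-114623 + 314046) = ((3 + 2*2401)² + 372050)/199423 = ((3 + 4802)² + 372050)*(1/199423) = (4805² + 372050)*(1/199423) = (23088025 + 372050)*(1/199423) = 23460075*(1/199423) = 23460075/199423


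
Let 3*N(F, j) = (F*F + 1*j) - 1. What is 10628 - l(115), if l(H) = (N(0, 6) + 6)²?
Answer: 95123/9 ≈ 10569.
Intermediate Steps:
N(F, j) = -⅓ + j/3 + F²/3 (N(F, j) = ((F*F + 1*j) - 1)/3 = ((F² + j) - 1)/3 = ((j + F²) - 1)/3 = (-1 + j + F²)/3 = -⅓ + j/3 + F²/3)
l(H) = 529/9 (l(H) = ((-⅓ + (⅓)*6 + (⅓)*0²) + 6)² = ((-⅓ + 2 + (⅓)*0) + 6)² = ((-⅓ + 2 + 0) + 6)² = (5/3 + 6)² = (23/3)² = 529/9)
10628 - l(115) = 10628 - 1*529/9 = 10628 - 529/9 = 95123/9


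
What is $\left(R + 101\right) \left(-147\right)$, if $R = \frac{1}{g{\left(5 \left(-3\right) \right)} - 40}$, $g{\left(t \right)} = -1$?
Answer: $- \frac{608580}{41} \approx -14843.0$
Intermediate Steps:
$R = - \frac{1}{41}$ ($R = \frac{1}{-1 - 40} = \frac{1}{-41} = - \frac{1}{41} \approx -0.02439$)
$\left(R + 101\right) \left(-147\right) = \left(- \frac{1}{41} + 101\right) \left(-147\right) = \frac{4140}{41} \left(-147\right) = - \frac{608580}{41}$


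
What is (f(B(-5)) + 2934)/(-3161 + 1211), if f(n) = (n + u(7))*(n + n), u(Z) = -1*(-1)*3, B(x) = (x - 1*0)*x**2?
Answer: -16717/975 ≈ -17.146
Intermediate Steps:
B(x) = x**3 (B(x) = (x + 0)*x**2 = x*x**2 = x**3)
u(Z) = 3 (u(Z) = 1*3 = 3)
f(n) = 2*n*(3 + n) (f(n) = (n + 3)*(n + n) = (3 + n)*(2*n) = 2*n*(3 + n))
(f(B(-5)) + 2934)/(-3161 + 1211) = (2*(-5)**3*(3 + (-5)**3) + 2934)/(-3161 + 1211) = (2*(-125)*(3 - 125) + 2934)/(-1950) = (2*(-125)*(-122) + 2934)*(-1/1950) = (30500 + 2934)*(-1/1950) = 33434*(-1/1950) = -16717/975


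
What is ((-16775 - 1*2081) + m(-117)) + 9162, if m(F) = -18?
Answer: -9712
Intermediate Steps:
((-16775 - 1*2081) + m(-117)) + 9162 = ((-16775 - 1*2081) - 18) + 9162 = ((-16775 - 2081) - 18) + 9162 = (-18856 - 18) + 9162 = -18874 + 9162 = -9712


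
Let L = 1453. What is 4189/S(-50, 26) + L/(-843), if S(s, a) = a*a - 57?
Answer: 2631920/521817 ≈ 5.0438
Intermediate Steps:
S(s, a) = -57 + a² (S(s, a) = a² - 57 = -57 + a²)
4189/S(-50, 26) + L/(-843) = 4189/(-57 + 26²) + 1453/(-843) = 4189/(-57 + 676) + 1453*(-1/843) = 4189/619 - 1453/843 = 2631920/521817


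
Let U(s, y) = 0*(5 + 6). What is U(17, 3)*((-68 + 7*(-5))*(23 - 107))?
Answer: 0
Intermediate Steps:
U(s, y) = 0 (U(s, y) = 0*11 = 0)
U(17, 3)*((-68 + 7*(-5))*(23 - 107)) = 0*((-68 + 7*(-5))*(23 - 107)) = 0*((-68 - 35)*(-84)) = 0*(-103*(-84)) = 0*8652 = 0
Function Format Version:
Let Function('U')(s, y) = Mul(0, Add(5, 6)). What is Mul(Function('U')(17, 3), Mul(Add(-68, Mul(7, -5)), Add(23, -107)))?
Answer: 0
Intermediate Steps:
Function('U')(s, y) = 0 (Function('U')(s, y) = Mul(0, 11) = 0)
Mul(Function('U')(17, 3), Mul(Add(-68, Mul(7, -5)), Add(23, -107))) = Mul(0, Mul(Add(-68, Mul(7, -5)), Add(23, -107))) = Mul(0, Mul(Add(-68, -35), -84)) = Mul(0, Mul(-103, -84)) = Mul(0, 8652) = 0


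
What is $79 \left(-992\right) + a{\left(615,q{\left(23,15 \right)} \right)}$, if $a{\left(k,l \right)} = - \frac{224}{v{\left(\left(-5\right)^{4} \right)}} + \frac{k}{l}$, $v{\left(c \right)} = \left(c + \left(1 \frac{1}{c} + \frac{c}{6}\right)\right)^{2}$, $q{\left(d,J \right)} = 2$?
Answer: $- \frac{1167291658566948481}{14953678906322} \approx -78061.0$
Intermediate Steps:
$v{\left(c \right)} = \left(\frac{1}{c} + \frac{7 c}{6}\right)^{2}$ ($v{\left(c \right)} = \left(c + \left(\frac{1}{c} + c \frac{1}{6}\right)\right)^{2} = \left(c + \left(\frac{1}{c} + \frac{c}{6}\right)\right)^{2} = \left(\frac{1}{c} + \frac{7 c}{6}\right)^{2}$)
$a{\left(k,l \right)} = - \frac{3150000000}{7476839453161} + \frac{k}{l}$ ($a{\left(k,l \right)} = - \frac{224}{\frac{1}{36} \cdot \frac{1}{390625} \left(6 + 7 \left(\left(-5\right)^{4}\right)^{2}\right)^{2}} + \frac{k}{l} = - \frac{224}{\frac{1}{36} \cdot \frac{1}{390625} \left(6 + 7 \cdot 625^{2}\right)^{2}} + \frac{k}{l} = - \frac{224}{\frac{1}{36} \cdot \frac{1}{390625} \left(6 + 7 \cdot 390625\right)^{2}} + \frac{k}{l} = - \frac{224}{\frac{1}{36} \cdot \frac{1}{390625} \left(6 + 2734375\right)^{2}} + \frac{k}{l} = - \frac{224}{\frac{1}{36} \cdot \frac{1}{390625} \cdot 2734381^{2}} + \frac{k}{l} = - \frac{224}{\frac{1}{36} \cdot \frac{1}{390625} \cdot 7476839453161} + \frac{k}{l} = - \frac{224}{\frac{7476839453161}{14062500}} + \frac{k}{l} = \left(-224\right) \frac{14062500}{7476839453161} + \frac{k}{l} = - \frac{3150000000}{7476839453161} + \frac{k}{l}$)
$79 \left(-992\right) + a{\left(615,q{\left(23,15 \right)} \right)} = 79 \left(-992\right) - \left(\frac{3150000000}{7476839453161} - \frac{615}{2}\right) = -78368 + \left(- \frac{3150000000}{7476839453161} + 615 \cdot \frac{1}{2}\right) = -78368 + \left(- \frac{3150000000}{7476839453161} + \frac{615}{2}\right) = -78368 + \frac{4598249963694015}{14953678906322} = - \frac{1167291658566948481}{14953678906322}$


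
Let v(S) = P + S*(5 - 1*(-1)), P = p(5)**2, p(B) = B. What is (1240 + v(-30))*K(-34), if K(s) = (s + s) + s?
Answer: -110670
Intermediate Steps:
K(s) = 3*s (K(s) = 2*s + s = 3*s)
P = 25 (P = 5**2 = 25)
v(S) = 25 + 6*S (v(S) = 25 + S*(5 - 1*(-1)) = 25 + S*(5 + 1) = 25 + S*6 = 25 + 6*S)
(1240 + v(-30))*K(-34) = (1240 + (25 + 6*(-30)))*(3*(-34)) = (1240 + (25 - 180))*(-102) = (1240 - 155)*(-102) = 1085*(-102) = -110670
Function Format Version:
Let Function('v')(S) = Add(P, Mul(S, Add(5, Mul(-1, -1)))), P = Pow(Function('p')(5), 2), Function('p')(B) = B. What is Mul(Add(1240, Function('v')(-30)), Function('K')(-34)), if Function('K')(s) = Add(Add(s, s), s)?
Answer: -110670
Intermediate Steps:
Function('K')(s) = Mul(3, s) (Function('K')(s) = Add(Mul(2, s), s) = Mul(3, s))
P = 25 (P = Pow(5, 2) = 25)
Function('v')(S) = Add(25, Mul(6, S)) (Function('v')(S) = Add(25, Mul(S, Add(5, Mul(-1, -1)))) = Add(25, Mul(S, Add(5, 1))) = Add(25, Mul(S, 6)) = Add(25, Mul(6, S)))
Mul(Add(1240, Function('v')(-30)), Function('K')(-34)) = Mul(Add(1240, Add(25, Mul(6, -30))), Mul(3, -34)) = Mul(Add(1240, Add(25, -180)), -102) = Mul(Add(1240, -155), -102) = Mul(1085, -102) = -110670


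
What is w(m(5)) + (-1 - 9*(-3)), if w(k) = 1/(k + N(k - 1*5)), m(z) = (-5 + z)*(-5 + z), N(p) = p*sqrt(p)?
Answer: 26 + I*sqrt(5)/25 ≈ 26.0 + 0.089443*I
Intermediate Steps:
N(p) = p**(3/2)
m(z) = (-5 + z)**2
w(k) = 1/(k + (-5 + k)**(3/2)) (w(k) = 1/(k + (k - 1*5)**(3/2)) = 1/(k + (k - 5)**(3/2)) = 1/(k + (-5 + k)**(3/2)))
w(m(5)) + (-1 - 9*(-3)) = 1/((-5 + 5)**2 + (-5 + (-5 + 5)**2)**(3/2)) + (-1 - 9*(-3)) = 1/(0**2 + (-5 + 0**2)**(3/2)) + (-1 + 27) = 1/(0 + (-5 + 0)**(3/2)) + 26 = 1/(0 + (-5)**(3/2)) + 26 = 1/(0 - 5*I*sqrt(5)) + 26 = 1/(-5*I*sqrt(5)) + 26 = I*sqrt(5)/25 + 26 = 26 + I*sqrt(5)/25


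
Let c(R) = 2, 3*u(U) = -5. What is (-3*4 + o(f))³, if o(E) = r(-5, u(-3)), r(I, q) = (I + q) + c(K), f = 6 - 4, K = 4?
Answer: -125000/27 ≈ -4629.6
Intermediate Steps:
u(U) = -5/3 (u(U) = (⅓)*(-5) = -5/3)
f = 2
r(I, q) = 2 + I + q (r(I, q) = (I + q) + 2 = 2 + I + q)
o(E) = -14/3 (o(E) = 2 - 5 - 5/3 = -14/3)
(-3*4 + o(f))³ = (-3*4 - 14/3)³ = (-12 - 14/3)³ = (-50/3)³ = -125000/27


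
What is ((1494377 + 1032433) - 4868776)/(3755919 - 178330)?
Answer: -2341966/3577589 ≈ -0.65462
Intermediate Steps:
((1494377 + 1032433) - 4868776)/(3755919 - 178330) = (2526810 - 4868776)/3577589 = -2341966*1/3577589 = -2341966/3577589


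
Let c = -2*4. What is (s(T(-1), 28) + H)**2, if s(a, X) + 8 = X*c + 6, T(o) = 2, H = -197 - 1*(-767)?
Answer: 118336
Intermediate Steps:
H = 570 (H = -197 + 767 = 570)
c = -8
s(a, X) = -2 - 8*X (s(a, X) = -8 + (X*(-8) + 6) = -8 + (-8*X + 6) = -8 + (6 - 8*X) = -2 - 8*X)
(s(T(-1), 28) + H)**2 = ((-2 - 8*28) + 570)**2 = ((-2 - 224) + 570)**2 = (-226 + 570)**2 = 344**2 = 118336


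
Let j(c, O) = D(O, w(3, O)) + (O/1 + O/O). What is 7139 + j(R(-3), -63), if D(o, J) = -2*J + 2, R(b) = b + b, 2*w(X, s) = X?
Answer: 7076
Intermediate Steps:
w(X, s) = X/2
R(b) = 2*b
D(o, J) = 2 - 2*J
j(c, O) = O (j(c, O) = (2 - 3) + (O/1 + O/O) = (2 - 2*3/2) + (O*1 + 1) = (2 - 3) + (O + 1) = -1 + (1 + O) = O)
7139 + j(R(-3), -63) = 7139 - 63 = 7076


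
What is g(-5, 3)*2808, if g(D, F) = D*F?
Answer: -42120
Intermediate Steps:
g(-5, 3)*2808 = -5*3*2808 = -15*2808 = -42120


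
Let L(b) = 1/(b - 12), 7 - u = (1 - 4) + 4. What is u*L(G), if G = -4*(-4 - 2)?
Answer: ½ ≈ 0.50000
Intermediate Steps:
u = 6 (u = 7 - ((1 - 4) + 4) = 7 - (-3 + 4) = 7 - 1*1 = 7 - 1 = 6)
G = 24 (G = -4*(-6) = 24)
L(b) = 1/(-12 + b)
u*L(G) = 6/(-12 + 24) = 6/12 = 6*(1/12) = ½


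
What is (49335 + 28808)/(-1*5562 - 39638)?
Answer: -78143/45200 ≈ -1.7288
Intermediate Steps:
(49335 + 28808)/(-1*5562 - 39638) = 78143/(-5562 - 39638) = 78143/(-45200) = 78143*(-1/45200) = -78143/45200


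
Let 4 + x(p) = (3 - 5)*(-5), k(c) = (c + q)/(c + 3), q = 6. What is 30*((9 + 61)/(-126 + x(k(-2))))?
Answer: -35/2 ≈ -17.500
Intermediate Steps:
k(c) = (6 + c)/(3 + c) (k(c) = (c + 6)/(c + 3) = (6 + c)/(3 + c))
x(p) = 6 (x(p) = -4 + (3 - 5)*(-5) = -4 - 2*(-5) = -4 + 10 = 6)
30*((9 + 61)/(-126 + x(k(-2)))) = 30*((9 + 61)/(-126 + 6)) = 30*(70/(-120)) = 30*(70*(-1/120)) = 30*(-7/12) = -35/2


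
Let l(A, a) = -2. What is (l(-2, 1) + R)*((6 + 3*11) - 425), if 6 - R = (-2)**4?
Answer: 4632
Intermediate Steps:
R = -10 (R = 6 - 1*(-2)**4 = 6 - 1*16 = 6 - 16 = -10)
(l(-2, 1) + R)*((6 + 3*11) - 425) = (-2 - 10)*((6 + 3*11) - 425) = -12*((6 + 33) - 425) = -12*(39 - 425) = -12*(-386) = 4632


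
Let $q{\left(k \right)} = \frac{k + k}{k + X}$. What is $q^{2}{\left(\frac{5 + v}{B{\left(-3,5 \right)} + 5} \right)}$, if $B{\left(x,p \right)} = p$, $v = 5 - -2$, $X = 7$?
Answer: $\frac{144}{1681} \approx 0.085663$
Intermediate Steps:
$v = 7$ ($v = 5 + 2 = 7$)
$q{\left(k \right)} = \frac{2 k}{7 + k}$ ($q{\left(k \right)} = \frac{k + k}{k + 7} = \frac{2 k}{7 + k}$)
$q^{2}{\left(\frac{5 + v}{B{\left(-3,5 \right)} + 5} \right)} = \left(\frac{2 \frac{5 + 7}{5 + 5}}{7 + \frac{5 + 7}{5 + 5}}\right)^{2} = \left(\frac{2 \cdot \frac{12}{10}}{7 + \frac{12}{10}}\right)^{2} = \left(\frac{2 \cdot 12 \cdot \frac{1}{10}}{7 + 12 \cdot \frac{1}{10}}\right)^{2} = \left(2 \cdot \frac{6}{5} \frac{1}{7 + \frac{6}{5}}\right)^{2} = \left(2 \cdot \frac{6}{5} \frac{1}{\frac{41}{5}}\right)^{2} = \left(2 \cdot \frac{6}{5} \cdot \frac{5}{41}\right)^{2} = \left(\frac{12}{41}\right)^{2} = \frac{144}{1681}$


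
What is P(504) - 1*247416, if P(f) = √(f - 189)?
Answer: -247416 + 3*√35 ≈ -2.4740e+5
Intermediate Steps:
P(f) = √(-189 + f)
P(504) - 1*247416 = √(-189 + 504) - 1*247416 = √315 - 247416 = 3*√35 - 247416 = -247416 + 3*√35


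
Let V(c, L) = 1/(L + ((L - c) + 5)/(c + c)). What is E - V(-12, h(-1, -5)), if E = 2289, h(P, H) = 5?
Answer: 112149/49 ≈ 2288.8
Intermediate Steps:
V(c, L) = 1/(L + (5 + L - c)/(2*c)) (V(c, L) = 1/(L + (5 + L - c)/((2*c))) = 1/(L + (5 + L - c)*(1/(2*c))) = 1/(L + (5 + L - c)/(2*c)))
E - V(-12, h(-1, -5)) = 2289 - 2*(-12)/(5 + 5 - 1*(-12) + 2*5*(-12)) = 2289 - 2*(-12)/(5 + 5 + 12 - 120) = 2289 - 2*(-12)/(-98) = 2289 - 2*(-12)*(-1)/98 = 2289 - 1*12/49 = 2289 - 12/49 = 112149/49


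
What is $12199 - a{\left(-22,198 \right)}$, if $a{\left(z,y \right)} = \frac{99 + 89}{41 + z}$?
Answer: $\frac{231593}{19} \approx 12189.0$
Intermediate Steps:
$a{\left(z,y \right)} = \frac{188}{41 + z}$
$12199 - a{\left(-22,198 \right)} = 12199 - \frac{188}{41 - 22} = 12199 - \frac{188}{19} = \frac{231593}{19}$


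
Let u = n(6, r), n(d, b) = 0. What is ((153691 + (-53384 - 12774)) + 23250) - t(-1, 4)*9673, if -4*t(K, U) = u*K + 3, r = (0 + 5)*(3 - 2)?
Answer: 472151/4 ≈ 1.1804e+5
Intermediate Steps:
r = 5 (r = 5*1 = 5)
u = 0
t(K, U) = -3/4 (t(K, U) = -(0*K + 3)/4 = -(0 + 3)/4 = -1/4*3 = -3/4)
((153691 + (-53384 - 12774)) + 23250) - t(-1, 4)*9673 = ((153691 + (-53384 - 12774)) + 23250) - (-3)*9673/4 = ((153691 - 66158) + 23250) - 1*(-29019/4) = (87533 + 23250) + 29019/4 = 110783 + 29019/4 = 472151/4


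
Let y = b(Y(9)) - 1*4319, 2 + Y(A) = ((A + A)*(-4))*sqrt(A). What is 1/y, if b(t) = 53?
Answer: -1/4266 ≈ -0.00023441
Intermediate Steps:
Y(A) = -2 - 8*A**(3/2) (Y(A) = -2 + ((A + A)*(-4))*sqrt(A) = -2 + ((2*A)*(-4))*sqrt(A) = -2 + (-8*A)*sqrt(A) = -2 - 8*A**(3/2))
y = -4266 (y = 53 - 1*4319 = 53 - 4319 = -4266)
1/y = 1/(-4266) = -1/4266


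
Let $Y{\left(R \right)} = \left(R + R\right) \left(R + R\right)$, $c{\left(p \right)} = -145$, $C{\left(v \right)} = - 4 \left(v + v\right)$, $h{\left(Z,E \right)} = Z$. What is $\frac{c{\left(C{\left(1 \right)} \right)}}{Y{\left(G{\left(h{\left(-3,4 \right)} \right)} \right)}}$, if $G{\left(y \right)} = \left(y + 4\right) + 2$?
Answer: $- \frac{145}{36} \approx -4.0278$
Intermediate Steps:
$G{\left(y \right)} = 6 + y$ ($G{\left(y \right)} = \left(4 + y\right) + 2 = 6 + y$)
$C{\left(v \right)} = - 8 v$ ($C{\left(v \right)} = - 4 \cdot 2 v = - 8 v$)
$Y{\left(R \right)} = 4 R^{2}$ ($Y{\left(R \right)} = 2 R 2 R = 4 R^{2}$)
$\frac{c{\left(C{\left(1 \right)} \right)}}{Y{\left(G{\left(h{\left(-3,4 \right)} \right)} \right)}} = - \frac{145}{4 \left(6 - 3\right)^{2}} = - \frac{145}{4 \cdot 3^{2}} = - \frac{145}{4 \cdot 9} = - \frac{145}{36}$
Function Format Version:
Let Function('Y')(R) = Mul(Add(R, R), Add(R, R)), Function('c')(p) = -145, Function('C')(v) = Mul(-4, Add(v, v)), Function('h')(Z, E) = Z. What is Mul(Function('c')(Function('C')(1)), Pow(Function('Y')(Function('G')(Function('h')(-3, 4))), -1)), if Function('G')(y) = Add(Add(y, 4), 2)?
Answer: Rational(-145, 36) ≈ -4.0278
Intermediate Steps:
Function('G')(y) = Add(6, y) (Function('G')(y) = Add(Add(4, y), 2) = Add(6, y))
Function('C')(v) = Mul(-8, v) (Function('C')(v) = Mul(-4, Mul(2, v)) = Mul(-8, v))
Function('Y')(R) = Mul(4, Pow(R, 2)) (Function('Y')(R) = Mul(Mul(2, R), Mul(2, R)) = Mul(4, Pow(R, 2)))
Mul(Function('c')(Function('C')(1)), Pow(Function('Y')(Function('G')(Function('h')(-3, 4))), -1)) = Mul(-145, Pow(Mul(4, Pow(Add(6, -3), 2)), -1)) = Mul(-145, Pow(Mul(4, Pow(3, 2)), -1)) = Mul(-145, Pow(Mul(4, 9), -1)) = Mul(-145, Pow(36, -1)) = Mul(-145, Rational(1, 36)) = Rational(-145, 36)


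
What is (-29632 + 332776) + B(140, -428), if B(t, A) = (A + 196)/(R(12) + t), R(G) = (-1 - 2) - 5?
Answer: 10003694/33 ≈ 3.0314e+5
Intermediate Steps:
R(G) = -8 (R(G) = -3 - 5 = -8)
B(t, A) = (196 + A)/(-8 + t) (B(t, A) = (A + 196)/(-8 + t) = (196 + A)/(-8 + t))
(-29632 + 332776) + B(140, -428) = (-29632 + 332776) + (196 - 428)/(-8 + 140) = 303144 - 232/132 = 303144 + (1/132)*(-232) = 303144 - 58/33 = 10003694/33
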